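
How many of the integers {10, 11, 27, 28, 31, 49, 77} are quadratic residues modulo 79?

(10/79) = +1 → QR.
(11/79) = +1 → QR.
(27/79) = -1 → non-residue.
(28/79) = -1 → non-residue.
(31/79) = +1 → QR.
(49/79) = +1 → QR.
(77/79) = -1 → non-residue.
Total quadratic residues among the 7: 4.

4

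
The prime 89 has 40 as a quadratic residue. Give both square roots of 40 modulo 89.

89 ≡ 1 (mod 4), so we find a root by search.
Trying successive values, 29² = 841 ≡ 40 (mod 89). The other root is 89 − 29 = 60.

29, 60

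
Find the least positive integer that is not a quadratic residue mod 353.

(2/353) = +1, so 2 is a residue.
(3/353) = −1, so 3 is the smallest positive non-residue mod 353.

3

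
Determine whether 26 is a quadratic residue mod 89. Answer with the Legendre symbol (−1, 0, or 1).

Euler's criterion: (26/89) ≡ 26^44 (mod 89).
26^2 ≡ 53 (mod 89)
26^4 ≡ 50 (mod 89)
26^8 ≡ 8 (mod 89)
26^16 ≡ 64 (mod 89)
26^32 ≡ 2 (mod 89)
26^44 = 26^(32+8+4) ≡ 88 (mod 89).
Result is 88 ≡ −1, so (26/89) = −1.

-1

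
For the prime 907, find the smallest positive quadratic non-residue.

2

(2/907) = −1, so 2 is the smallest positive non-residue mod 907.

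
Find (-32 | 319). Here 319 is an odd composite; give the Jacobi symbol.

First reduce: -32 ≡ 287 (mod 319).
Reciprocity: 287 ≡ 3 and 319 ≡ 3 (mod 4), so (287/319) = −(319/287).
Reduce top mod 287: now compute (32/287).
Pull out 2^5: since 287 ≡ 7 (mod 8), (2/287) = +1, so (2/287)^5 = +1.
Reached (1/287) = 1. Collecting the sign flips along the way, the symbol is -1.

-1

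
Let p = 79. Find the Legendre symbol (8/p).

Pull out 2^3: since 79 ≡ 7 (mod 8), (2/79) = +1, so (2/79)^3 = +1.
Reached (1/79) = 1. Collecting the sign flips along the way, the symbol is +1.

1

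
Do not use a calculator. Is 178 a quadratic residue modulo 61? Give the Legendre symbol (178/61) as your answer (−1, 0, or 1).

First reduce: 178 ≡ 56 (mod 61).
Pull out 2^3: since 61 ≡ 5 (mod 8), (2/61) = -1, so (2/61)^3 = -1.
Reciprocity: 7 ≡ 3 and 61 ≡ 1 (mod 4), so (7/61) = +(61/7).
Reduce top mod 7: now compute (5/7).
Reciprocity: 5 ≡ 1 and 7 ≡ 3 (mod 4), so (5/7) = +(7/5).
Reduce top mod 5: now compute (2/5).
Pull out 2: since 5 ≡ 5 (mod 8), (2/5) = -1.
Reached (1/5) = 1. Collecting the sign flips along the way, the symbol is +1.

1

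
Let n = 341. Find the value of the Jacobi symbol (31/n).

Reciprocity: 31 ≡ 3 and 341 ≡ 1 (mod 4), so (31/341) = +(341/31).
Reduce top mod 31: now compute (0/31).
Top reduces to 0: gcd > 1, so the symbol is 0.

0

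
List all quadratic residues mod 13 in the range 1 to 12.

1,3,4,9,10,12

Square k = 1,…,6 (k and 13−k give the same square):
1²=1, 2²=4, 3²=9, 4²≡3, 5²≡12, 6²≡10 (mod 13).
So the quadratic residues mod 13 are {1, 3, 4, 9, 10, 12}.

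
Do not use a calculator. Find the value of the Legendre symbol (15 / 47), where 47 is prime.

Reciprocity: 15 ≡ 3 and 47 ≡ 3 (mod 4), so (15/47) = −(47/15).
Reduce top mod 15: now compute (2/15).
Pull out 2: since 15 ≡ 7 (mod 8), (2/15) = +1.
Reached (1/15) = 1. Collecting the sign flips along the way, the symbol is -1.

-1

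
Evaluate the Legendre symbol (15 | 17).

1

Reciprocity: 15 ≡ 3 and 17 ≡ 1 (mod 4), so (15/17) = +(17/15).
Reduce top mod 15: now compute (2/15).
Pull out 2: since 15 ≡ 7 (mod 8), (2/15) = +1.
Reached (1/15) = 1. Collecting the sign flips along the way, the symbol is +1.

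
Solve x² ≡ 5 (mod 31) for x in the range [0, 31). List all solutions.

6, 25

Since 31 ≡ 3 (mod 4), a square root of 5 is 5^((31+1)/4) = 5^8 mod 31.
Repeated squaring: 5^2≡25, 5^4≡5, 5^8≡25 (mod 31).
5^8 = 5^(8) ≡ 25 (mod 31).
Check: 25² = 625 ≡ 5 (mod 31). The two roots are 6 and 25.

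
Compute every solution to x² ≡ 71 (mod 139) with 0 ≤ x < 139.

Since 139 ≡ 3 (mod 4), a square root of 71 is 71^((139+1)/4) = 71^35 mod 139.
Repeated squaring: 71^2≡37, 71^4≡118, 71^8≡24, 71^16≡20, 71^32≡122 (mod 139).
71^35 = 71^(32+2+1) ≡ 99 (mod 139).
Check: 99² = 9801 ≡ 71 (mod 139). The two roots are 40 and 99.

40, 99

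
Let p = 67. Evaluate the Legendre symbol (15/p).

1

Euler's criterion: (15/67) ≡ 15^33 (mod 67).
15^2 ≡ 24 (mod 67)
15^4 ≡ 40 (mod 67)
15^8 ≡ 59 (mod 67)
15^16 ≡ 64 (mod 67)
15^32 ≡ 9 (mod 67)
15^33 = 15^(32+1) ≡ 1 (mod 67).
Result is 1, so (15/67) = 1.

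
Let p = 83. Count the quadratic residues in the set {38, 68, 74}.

(38/83) = +1 → QR.
(68/83) = +1 → QR.
(74/83) = -1 → non-residue.
Total quadratic residues among the 3: 2.

2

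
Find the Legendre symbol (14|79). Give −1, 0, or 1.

-1

Pull out 2: since 79 ≡ 7 (mod 8), (2/79) = +1.
Reciprocity: 7 ≡ 3 and 79 ≡ 3 (mod 4), so (7/79) = −(79/7).
Reduce top mod 7: now compute (2/7).
Pull out 2: since 7 ≡ 7 (mod 8), (2/7) = +1.
Reached (1/7) = 1. Collecting the sign flips along the way, the symbol is -1.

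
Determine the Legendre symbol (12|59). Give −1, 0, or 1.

Euler's criterion: (12/59) ≡ 12^29 (mod 59).
12^2 ≡ 26 (mod 59)
12^4 ≡ 27 (mod 59)
12^8 ≡ 21 (mod 59)
12^16 ≡ 28 (mod 59)
12^29 = 12^(16+8+4+1) ≡ 1 (mod 59).
Result is 1, so (12/59) = 1.

1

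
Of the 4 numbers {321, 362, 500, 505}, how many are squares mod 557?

(321/557) = +1 → QR.
(362/557) = -1 → non-residue.
(500/557) = -1 → non-residue.
(505/557) = -1 → non-residue.
Total quadratic residues among the 4: 1.

1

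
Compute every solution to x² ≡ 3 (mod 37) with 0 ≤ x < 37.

15, 22

37 ≡ 1 (mod 4), so we find a root by search.
Trying successive values, 15² = 225 ≡ 3 (mod 37). The other root is 37 − 15 = 22.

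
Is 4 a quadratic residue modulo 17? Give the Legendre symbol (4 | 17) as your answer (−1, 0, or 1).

1

Pull out 2^2: since 17 ≡ 1 (mod 8), (2/17) = +1, so (2/17)^2 = +1.
Reached (1/17) = 1. Collecting the sign flips along the way, the symbol is +1.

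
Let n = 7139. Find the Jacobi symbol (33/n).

Reciprocity: 33 ≡ 1 and 7139 ≡ 3 (mod 4), so (33/7139) = +(7139/33).
Reduce top mod 33: now compute (11/33).
Reciprocity: 11 ≡ 3 and 33 ≡ 1 (mod 4), so (11/33) = +(33/11).
Reduce top mod 11: now compute (0/11).
Top reduces to 0: gcd > 1, so the symbol is 0.

0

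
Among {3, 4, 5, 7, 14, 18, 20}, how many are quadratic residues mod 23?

3

(3/23) = +1 → QR.
(4/23) = +1 → QR.
(5/23) = -1 → non-residue.
(7/23) = -1 → non-residue.
(14/23) = -1 → non-residue.
(18/23) = +1 → QR.
(20/23) = -1 → non-residue.
Total quadratic residues among the 7: 3.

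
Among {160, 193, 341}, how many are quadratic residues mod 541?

0

(160/541) = -1 → non-residue.
(193/541) = -1 → non-residue.
(341/541) = -1 → non-residue.
Total quadratic residues among the 3: 0.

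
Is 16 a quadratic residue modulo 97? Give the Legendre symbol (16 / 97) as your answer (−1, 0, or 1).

1

Pull out 2^4: since 97 ≡ 1 (mod 8), (2/97) = +1, so (2/97)^4 = +1.
Reached (1/97) = 1. Collecting the sign flips along the way, the symbol is +1.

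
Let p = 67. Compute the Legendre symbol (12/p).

-1

Pull out 2^2: since 67 ≡ 3 (mod 8), (2/67) = -1, so (2/67)^2 = +1.
Reciprocity: 3 ≡ 3 and 67 ≡ 3 (mod 4), so (3/67) = −(67/3).
Reduce top mod 3: now compute (1/3).
Reached (1/3) = 1. Collecting the sign flips along the way, the symbol is -1.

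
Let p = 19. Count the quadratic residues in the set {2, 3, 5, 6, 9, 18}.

(2/19) = -1 → non-residue.
(3/19) = -1 → non-residue.
(5/19) = +1 → QR.
(6/19) = +1 → QR.
(9/19) = +1 → QR.
(18/19) = -1 → non-residue.
Total quadratic residues among the 6: 3.

3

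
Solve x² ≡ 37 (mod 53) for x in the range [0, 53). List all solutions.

53 ≡ 1 (mod 4), so we find a root by search.
Trying successive values, 14² = 196 ≡ 37 (mod 53). The other root is 53 − 14 = 39.

14, 39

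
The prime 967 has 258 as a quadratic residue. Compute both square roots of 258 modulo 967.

35, 932

Since 967 ≡ 3 (mod 4), a square root of 258 is 258^((967+1)/4) = 258^242 mod 967.
Repeated squaring: 258^2≡808, 258^4≡139, 258^8≡948, 258^16≡361, 258^32≡743, 258^64≡859, 258^128≡60 (mod 967).
258^242 = 258^(128+64+32+16+2) ≡ 35 (mod 967).
Check: 35² = 1225 ≡ 258 (mod 967). The two roots are 35 and 932.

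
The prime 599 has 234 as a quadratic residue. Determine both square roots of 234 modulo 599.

75, 524

Since 599 ≡ 3 (mod 4), a square root of 234 is 234^((599+1)/4) = 234^150 mod 599.
Repeated squaring: 234^2≡247, 234^4≡510, 234^8≡134, 234^16≡585, 234^32≡196, 234^64≡80, 234^128≡410 (mod 599).
234^150 = 234^(128+16+4+2) ≡ 75 (mod 599).
Check: 75² = 5625 ≡ 234 (mod 599). The two roots are 75 and 524.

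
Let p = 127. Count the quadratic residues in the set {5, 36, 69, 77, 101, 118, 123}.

2

(5/127) = -1 → non-residue.
(36/127) = +1 → QR.
(69/127) = +1 → QR.
(77/127) = -1 → non-residue.
(101/127) = -1 → non-residue.
(118/127) = -1 → non-residue.
(123/127) = -1 → non-residue.
Total quadratic residues among the 7: 2.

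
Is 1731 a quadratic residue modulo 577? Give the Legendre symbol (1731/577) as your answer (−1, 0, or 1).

0

First reduce: 1731 ≡ 0 (mod 577).
Top reduces to 0: gcd > 1, so the symbol is 0.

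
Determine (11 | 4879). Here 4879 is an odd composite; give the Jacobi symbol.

Reciprocity: 11 ≡ 3 and 4879 ≡ 3 (mod 4), so (11/4879) = −(4879/11).
Reduce top mod 11: now compute (6/11).
Pull out 2: since 11 ≡ 3 (mod 8), (2/11) = -1.
Reciprocity: 3 ≡ 3 and 11 ≡ 3 (mod 4), so (3/11) = −(11/3).
Reduce top mod 3: now compute (2/3).
Pull out 2: since 3 ≡ 3 (mod 8), (2/3) = -1.
Reached (1/3) = 1. Collecting the sign flips along the way, the symbol is +1.

1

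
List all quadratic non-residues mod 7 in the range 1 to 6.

Square k = 1,…,3 (k and 7−k give the same square):
1²=1, 2²=4, 3²≡2 (mod 7).
The residues are {1, 2, 4}; the non-residues are the remaining 3 nonzero classes.

3,5,6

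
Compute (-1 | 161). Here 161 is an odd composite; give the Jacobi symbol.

1

First reduce: -1 ≡ 160 (mod 161).
Pull out 2^5: since 161 ≡ 1 (mod 8), (2/161) = +1, so (2/161)^5 = +1.
Reciprocity: 5 ≡ 1 and 161 ≡ 1 (mod 4), so (5/161) = +(161/5).
Reduce top mod 5: now compute (1/5).
Reached (1/5) = 1. Collecting the sign flips along the way, the symbol is +1.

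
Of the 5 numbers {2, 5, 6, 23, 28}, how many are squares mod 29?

4

(2/29) = -1 → non-residue.
(5/29) = +1 → QR.
(6/29) = +1 → QR.
(23/29) = +1 → QR.
(28/29) = +1 → QR.
Total quadratic residues among the 5: 4.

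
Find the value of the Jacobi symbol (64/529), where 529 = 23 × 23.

1

Pull out 2^6: since 529 ≡ 1 (mod 8), (2/529) = +1, so (2/529)^6 = +1.
Reached (1/529) = 1. Collecting the sign flips along the way, the symbol is +1.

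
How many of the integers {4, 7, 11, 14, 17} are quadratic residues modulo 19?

4

(4/19) = +1 → QR.
(7/19) = +1 → QR.
(11/19) = +1 → QR.
(14/19) = -1 → non-residue.
(17/19) = +1 → QR.
Total quadratic residues among the 5: 4.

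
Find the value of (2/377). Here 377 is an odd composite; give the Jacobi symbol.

1

Pull out 2: since 377 ≡ 1 (mod 8), (2/377) = +1.
Reached (1/377) = 1. Collecting the sign flips along the way, the symbol is +1.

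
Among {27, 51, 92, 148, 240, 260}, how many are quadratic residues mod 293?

(27/293) = -1 → non-residue.
(51/293) = -1 → non-residue.
(92/293) = -1 → non-residue.
(148/293) = +1 → QR.
(240/293) = +1 → QR.
(260/293) = +1 → QR.
Total quadratic residues among the 6: 3.

3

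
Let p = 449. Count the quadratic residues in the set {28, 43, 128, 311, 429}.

3

(28/449) = +1 → QR.
(43/449) = -1 → non-residue.
(128/449) = +1 → QR.
(311/449) = -1 → non-residue.
(429/449) = +1 → QR.
Total quadratic residues among the 5: 3.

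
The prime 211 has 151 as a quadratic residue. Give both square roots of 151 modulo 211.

28, 183

Since 211 ≡ 3 (mod 4), a square root of 151 is 151^((211+1)/4) = 151^53 mod 211.
Repeated squaring: 151^2≡13, 151^4≡169, 151^8≡76, 151^16≡79, 151^32≡122 (mod 211).
151^53 = 151^(32+16+4+1) ≡ 183 (mod 211).
Check: 183² = 33489 ≡ 151 (mod 211). The two roots are 28 and 183.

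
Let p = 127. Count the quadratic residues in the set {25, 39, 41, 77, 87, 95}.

(25/127) = +1 → QR.
(39/127) = -1 → non-residue.
(41/127) = +1 → QR.
(77/127) = -1 → non-residue.
(87/127) = +1 → QR.
(95/127) = -1 → non-residue.
Total quadratic residues among the 6: 3.

3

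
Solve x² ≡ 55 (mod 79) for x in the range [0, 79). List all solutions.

Since 79 ≡ 3 (mod 4), a square root of 55 is 55^((79+1)/4) = 55^20 mod 79.
Repeated squaring: 55^2≡23, 55^4≡55, 55^8≡23, 55^16≡55 (mod 79).
55^20 = 55^(16+4) ≡ 23 (mod 79).
Check: 23² = 529 ≡ 55 (mod 79). The two roots are 23 and 56.

23, 56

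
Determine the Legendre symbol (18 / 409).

Euler's criterion: (18/409) ≡ 18^204 (mod 409).
18^2 ≡ 324 (mod 409)
18^4 ≡ 272 (mod 409)
18^8 ≡ 364 (mod 409)
18^16 ≡ 389 (mod 409)
18^32 ≡ 400 (mod 409)
18^64 ≡ 81 (mod 409)
18^128 ≡ 17 (mod 409)
18^204 = 18^(128+64+8+4) ≡ 1 (mod 409).
Result is 1, so (18/409) = 1.

1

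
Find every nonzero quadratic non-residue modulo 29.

2, 3, 8, 10, 11, 12, 14, 15, 17, 18, 19, 21, 26, 27

Square k = 1,…,14 (k and 29−k give the same square):
1²=1, 2²=4, 3²=9, 4²=16, 5²=25, 6²≡7, 7²≡20, 8²≡6, 9²≡23, 10²≡13, 11²≡5, 12²≡28, 13²≡24, 14²≡22 (mod 29).
The residues are {1, 4, 5, 6, 7, 9, 13, 16, 20, 22, 23, 24, 25, 28}; the non-residues are the remaining 14 nonzero classes.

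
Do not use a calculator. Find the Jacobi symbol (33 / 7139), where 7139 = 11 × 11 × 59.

0

Reciprocity: 33 ≡ 1 and 7139 ≡ 3 (mod 4), so (33/7139) = +(7139/33).
Reduce top mod 33: now compute (11/33).
Reciprocity: 11 ≡ 3 and 33 ≡ 1 (mod 4), so (11/33) = +(33/11).
Reduce top mod 11: now compute (0/11).
Top reduces to 0: gcd > 1, so the symbol is 0.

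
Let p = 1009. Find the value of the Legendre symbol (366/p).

Pull out 2: since 1009 ≡ 1 (mod 8), (2/1009) = +1.
Reciprocity: 183 ≡ 3 and 1009 ≡ 1 (mod 4), so (183/1009) = +(1009/183).
Reduce top mod 183: now compute (94/183).
Pull out 2: since 183 ≡ 7 (mod 8), (2/183) = +1.
Reciprocity: 47 ≡ 3 and 183 ≡ 3 (mod 4), so (47/183) = −(183/47).
Reduce top mod 47: now compute (42/47).
Pull out 2: since 47 ≡ 7 (mod 8), (2/47) = +1.
Reciprocity: 21 ≡ 1 and 47 ≡ 3 (mod 4), so (21/47) = +(47/21).
Reduce top mod 21: now compute (5/21).
Reciprocity: 5 ≡ 1 and 21 ≡ 1 (mod 4), so (5/21) = +(21/5).
Reduce top mod 5: now compute (1/5).
Reached (1/5) = 1. Collecting the sign flips along the way, the symbol is -1.

-1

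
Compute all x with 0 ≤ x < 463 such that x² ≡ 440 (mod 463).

Since 463 ≡ 3 (mod 4), a square root of 440 is 440^((463+1)/4) = 440^116 mod 463.
Repeated squaring: 440^2≡66, 440^4≡189, 440^8≡70, 440^16≡270, 440^32≡209, 440^64≡159 (mod 463).
440^116 = 440^(64+32+16+4) ≡ 149 (mod 463).
Check: 149² = 22201 ≡ 440 (mod 463). The two roots are 149 and 314.

149, 314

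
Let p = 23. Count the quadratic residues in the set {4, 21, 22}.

(4/23) = +1 → QR.
(21/23) = -1 → non-residue.
(22/23) = -1 → non-residue.
Total quadratic residues among the 3: 1.

1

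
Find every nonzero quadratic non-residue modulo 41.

3,6,7,11,12,13,14,15,17,19,22,24,26,27,28,29,30,34,35,38

Square k = 1,…,20 (k and 41−k give the same square):
1²=1, 2²=4, 3²=9, 4²=16, 5²=25, 6²=36, 7²≡8, 8²≡23, 9²≡40, 10²≡18, 11²≡39, 12²≡21, 13²≡5, 14²≡32, 15²≡20, 16²≡10, 17²≡2, 18²≡37, 19²≡33, 20²≡31 (mod 41).
The residues are {1, 2, 4, 5, 8, 9, 10, 16, 18, 20, 21, 23, 25, 31, 32, 33, 36, 37, 39, 40}; the non-residues are the remaining 20 nonzero classes.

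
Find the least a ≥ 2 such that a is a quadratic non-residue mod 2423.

5

(2/2423) = +1, so 2 is a residue.
(3/2423) = +1, so 3 is a residue.
(4/2423) = +1, so 4 is a residue.
(5/2423) = −1, so 5 is the smallest positive non-residue mod 2423.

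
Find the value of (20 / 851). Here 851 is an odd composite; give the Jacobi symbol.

1

Pull out 2^2: since 851 ≡ 3 (mod 8), (2/851) = -1, so (2/851)^2 = +1.
Reciprocity: 5 ≡ 1 and 851 ≡ 3 (mod 4), so (5/851) = +(851/5).
Reduce top mod 5: now compute (1/5).
Reached (1/5) = 1. Collecting the sign flips along the way, the symbol is +1.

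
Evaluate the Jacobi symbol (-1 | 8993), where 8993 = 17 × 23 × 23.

First reduce: -1 ≡ 8992 (mod 8993).
Pull out 2^5: since 8993 ≡ 1 (mod 8), (2/8993) = +1, so (2/8993)^5 = +1.
Reciprocity: 281 ≡ 1 and 8993 ≡ 1 (mod 4), so (281/8993) = +(8993/281).
Reduce top mod 281: now compute (1/281).
Reached (1/281) = 1. Collecting the sign flips along the way, the symbol is +1.

1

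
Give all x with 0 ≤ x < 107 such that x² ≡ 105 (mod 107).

Since 107 ≡ 3 (mod 4), a square root of 105 is 105^((107+1)/4) = 105^27 mod 107.
Repeated squaring: 105^2≡4, 105^4≡16, 105^8≡42, 105^16≡52 (mod 107).
105^27 = 105^(16+8+2+1) ≡ 76 (mod 107).
Check: 76² = 5776 ≡ 105 (mod 107). The two roots are 31 and 76.

31, 76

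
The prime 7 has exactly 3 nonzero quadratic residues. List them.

1 2 4

Square k = 1,…,3 (k and 7−k give the same square):
1²=1, 2²=4, 3²≡2 (mod 7).
So the quadratic residues mod 7 are {1, 2, 4}.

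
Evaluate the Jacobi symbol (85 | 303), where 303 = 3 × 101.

1

Reciprocity: 85 ≡ 1 and 303 ≡ 3 (mod 4), so (85/303) = +(303/85).
Reduce top mod 85: now compute (48/85).
Pull out 2^4: since 85 ≡ 5 (mod 8), (2/85) = -1, so (2/85)^4 = +1.
Reciprocity: 3 ≡ 3 and 85 ≡ 1 (mod 4), so (3/85) = +(85/3).
Reduce top mod 3: now compute (1/3).
Reached (1/3) = 1. Collecting the sign flips along the way, the symbol is +1.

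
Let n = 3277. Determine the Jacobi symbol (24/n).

-1

Pull out 2^3: since 3277 ≡ 5 (mod 8), (2/3277) = -1, so (2/3277)^3 = -1.
Reciprocity: 3 ≡ 3 and 3277 ≡ 1 (mod 4), so (3/3277) = +(3277/3).
Reduce top mod 3: now compute (1/3).
Reached (1/3) = 1. Collecting the sign flips along the way, the symbol is -1.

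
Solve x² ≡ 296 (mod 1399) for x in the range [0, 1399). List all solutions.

257, 1142

Since 1399 ≡ 3 (mod 4), a square root of 296 is 296^((1399+1)/4) = 296^350 mod 1399.
Repeated squaring: 296^2≡878, 296^4≡35, 296^8≡1225, 296^16≡897, 296^32≡184, 296^64≡280, 296^128≡56, 296^256≡338 (mod 1399).
296^350 = 296^(256+64+16+8+4+2) ≡ 257 (mod 1399).
Check: 257² = 66049 ≡ 296 (mod 1399). The two roots are 257 and 1142.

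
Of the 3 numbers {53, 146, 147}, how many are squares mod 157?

2

(53/157) = -1 → non-residue.
(146/157) = +1 → QR.
(147/157) = +1 → QR.
Total quadratic residues among the 3: 2.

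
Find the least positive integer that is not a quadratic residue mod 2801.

3

(2/2801) = +1, so 2 is a residue.
(3/2801) = −1, so 3 is the smallest positive non-residue mod 2801.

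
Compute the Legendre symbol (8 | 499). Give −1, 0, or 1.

-1

Euler's criterion: (8/499) ≡ 8^249 (mod 499).
8^2 ≡ 64 (mod 499)
8^4 ≡ 104 (mod 499)
8^8 ≡ 337 (mod 499)
8^16 ≡ 296 (mod 499)
8^32 ≡ 291 (mod 499)
8^64 ≡ 350 (mod 499)
8^128 ≡ 245 (mod 499)
8^249 = 8^(128+64+32+16+8+1) ≡ 498 (mod 499).
Result is 498 ≡ −1, so (8/499) = −1.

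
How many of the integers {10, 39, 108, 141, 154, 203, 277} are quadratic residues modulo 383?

(10/383) = -1 → non-residue.
(39/383) = -1 → non-residue.
(108/383) = +1 → QR.
(141/383) = -1 → non-residue.
(154/383) = -1 → non-residue.
(203/383) = +1 → QR.
(277/383) = +1 → QR.
Total quadratic residues among the 7: 3.

3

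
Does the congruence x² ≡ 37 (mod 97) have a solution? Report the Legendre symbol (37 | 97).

-1

Euler's criterion: (37/97) ≡ 37^48 (mod 97).
37^2 ≡ 11 (mod 97)
37^4 ≡ 24 (mod 97)
37^8 ≡ 91 (mod 97)
37^16 ≡ 36 (mod 97)
37^32 ≡ 35 (mod 97)
37^48 = 37^(32+16) ≡ 96 (mod 97).
Result is 96 ≡ −1, so (37/97) = −1.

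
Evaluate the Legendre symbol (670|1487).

Pull out 2: since 1487 ≡ 7 (mod 8), (2/1487) = +1.
Reciprocity: 335 ≡ 3 and 1487 ≡ 3 (mod 4), so (335/1487) = −(1487/335).
Reduce top mod 335: now compute (147/335).
Reciprocity: 147 ≡ 3 and 335 ≡ 3 (mod 4), so (147/335) = −(335/147).
Reduce top mod 147: now compute (41/147).
Reciprocity: 41 ≡ 1 and 147 ≡ 3 (mod 4), so (41/147) = +(147/41).
Reduce top mod 41: now compute (24/41).
Pull out 2^3: since 41 ≡ 1 (mod 8), (2/41) = +1, so (2/41)^3 = +1.
Reciprocity: 3 ≡ 3 and 41 ≡ 1 (mod 4), so (3/41) = +(41/3).
Reduce top mod 3: now compute (2/3).
Pull out 2: since 3 ≡ 3 (mod 8), (2/3) = -1.
Reached (1/3) = 1. Collecting the sign flips along the way, the symbol is -1.

-1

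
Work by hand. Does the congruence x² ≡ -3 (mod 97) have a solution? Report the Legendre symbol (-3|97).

1

Euler's criterion: (-3/97) ≡ 94^48 (mod 97).
94^2 ≡ 9 (mod 97)
94^4 ≡ 81 (mod 97)
94^8 ≡ 62 (mod 97)
94^16 ≡ 61 (mod 97)
94^32 ≡ 35 (mod 97)
94^48 = 94^(32+16) ≡ 1 (mod 97).
Result is 1, so (-3/97) = 1.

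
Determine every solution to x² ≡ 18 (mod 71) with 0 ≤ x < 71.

35, 36

Since 71 ≡ 3 (mod 4), a square root of 18 is 18^((71+1)/4) = 18^18 mod 71.
Repeated squaring: 18^2≡40, 18^4≡38, 18^8≡24, 18^16≡8 (mod 71).
18^18 = 18^(16+2) ≡ 36 (mod 71).
Check: 36² = 1296 ≡ 18 (mod 71). The two roots are 35 and 36.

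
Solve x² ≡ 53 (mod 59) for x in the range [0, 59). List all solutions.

17, 42

Since 59 ≡ 3 (mod 4), a square root of 53 is 53^((59+1)/4) = 53^15 mod 59.
Repeated squaring: 53^2≡36, 53^4≡57, 53^8≡4 (mod 59).
53^15 = 53^(8+4+2+1) ≡ 17 (mod 59).
Check: 17² = 289 ≡ 53 (mod 59). The two roots are 17 and 42.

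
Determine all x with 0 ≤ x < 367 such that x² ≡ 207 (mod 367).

91, 276

Since 367 ≡ 3 (mod 4), a square root of 207 is 207^((367+1)/4) = 207^92 mod 367.
Repeated squaring: 207^2≡277, 207^4≡26, 207^8≡309, 207^16≡61, 207^32≡51, 207^64≡32 (mod 367).
207^92 = 207^(64+16+8+4) ≡ 91 (mod 367).
Check: 91² = 8281 ≡ 207 (mod 367). The two roots are 91 and 276.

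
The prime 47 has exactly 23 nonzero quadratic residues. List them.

Square k = 1,…,23 (k and 47−k give the same square):
1²=1, 2²=4, 3²=9, 4²=16, 5²=25, 6²=36, 7²≡2, 8²≡17, 9²≡34, 10²≡6, 11²≡27, 12²≡3, 13²≡28, 14²≡8, 15²≡37, 16²≡21, 17²≡7, 18²≡42, 19²≡32, 20²≡24, 21²≡18, 22²≡14, 23²≡12 (mod 47).
So the quadratic residues mod 47 are {1, 2, 3, 4, 6, 7, 8, 9, 12, 14, 16, 17, 18, 21, 24, 25, 27, 28, 32, 34, 36, 37, 42}.

1, 2, 3, 4, 6, 7, 8, 9, 12, 14, 16, 17, 18, 21, 24, 25, 27, 28, 32, 34, 36, 37, 42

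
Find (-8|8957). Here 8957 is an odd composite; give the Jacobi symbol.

First reduce: -8 ≡ 8949 (mod 8957).
Reciprocity: 8949 ≡ 1 and 8957 ≡ 1 (mod 4), so (8949/8957) = +(8957/8949).
Reduce top mod 8949: now compute (8/8949).
Pull out 2^3: since 8949 ≡ 5 (mod 8), (2/8949) = -1, so (2/8949)^3 = -1.
Reached (1/8949) = 1. Collecting the sign flips along the way, the symbol is -1.

-1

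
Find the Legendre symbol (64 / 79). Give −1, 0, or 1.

1

Pull out 2^6: since 79 ≡ 7 (mod 8), (2/79) = +1, so (2/79)^6 = +1.
Reached (1/79) = 1. Collecting the sign flips along the way, the symbol is +1.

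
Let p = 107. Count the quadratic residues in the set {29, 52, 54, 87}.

3

(29/107) = +1 → QR.
(52/107) = +1 → QR.
(54/107) = -1 → non-residue.
(87/107) = +1 → QR.
Total quadratic residues among the 4: 3.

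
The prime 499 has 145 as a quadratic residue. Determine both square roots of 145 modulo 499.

Since 499 ≡ 3 (mod 4), a square root of 145 is 145^((499+1)/4) = 145^125 mod 499.
Repeated squaring: 145^2≡67, 145^4≡497, 145^8≡4, 145^16≡16, 145^32≡256, 145^64≡167 (mod 499).
145^125 = 145^(64+32+16+8+4+1) ≡ 245 (mod 499).
Check: 245² = 60025 ≡ 145 (mod 499). The two roots are 245 and 254.

245, 254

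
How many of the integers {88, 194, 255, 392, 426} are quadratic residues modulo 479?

(88/479) = +1 → QR.
(194/479) = +1 → QR.
(255/479) = -1 → non-residue.
(392/479) = +1 → QR.
(426/479) = +1 → QR.
Total quadratic residues among the 5: 4.

4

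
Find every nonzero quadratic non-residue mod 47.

Square k = 1,…,23 (k and 47−k give the same square):
1²=1, 2²=4, 3²=9, 4²=16, 5²=25, 6²=36, 7²≡2, 8²≡17, 9²≡34, 10²≡6, 11²≡27, 12²≡3, 13²≡28, 14²≡8, 15²≡37, 16²≡21, 17²≡7, 18²≡42, 19²≡32, 20²≡24, 21²≡18, 22²≡14, 23²≡12 (mod 47).
The residues are {1, 2, 3, 4, 6, 7, 8, 9, 12, 14, 16, 17, 18, 21, 24, 25, 27, 28, 32, 34, 36, 37, 42}; the non-residues are the remaining 23 nonzero classes.

5, 10, 11, 13, 15, 19, 20, 22, 23, 26, 29, 30, 31, 33, 35, 38, 39, 40, 41, 43, 44, 45, 46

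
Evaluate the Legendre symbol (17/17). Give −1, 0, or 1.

0

First reduce: 17 ≡ 0 (mod 17).
Top reduces to 0: gcd > 1, so the symbol is 0.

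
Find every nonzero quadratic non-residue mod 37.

2,5,6,8,13,14,15,17,18,19,20,22,23,24,29,31,32,35

Square k = 1,…,18 (k and 37−k give the same square):
1²=1, 2²=4, 3²=9, 4²=16, 5²=25, 6²=36, 7²≡12, 8²≡27, 9²≡7, 10²≡26, 11²≡10, 12²≡33, 13²≡21, 14²≡11, 15²≡3, 16²≡34, 17²≡30, 18²≡28 (mod 37).
The residues are {1, 3, 4, 7, 9, 10, 11, 12, 16, 21, 25, 26, 27, 28, 30, 33, 34, 36}; the non-residues are the remaining 18 nonzero classes.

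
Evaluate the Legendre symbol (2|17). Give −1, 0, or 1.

1

Pull out 2: since 17 ≡ 1 (mod 8), (2/17) = +1.
Reached (1/17) = 1. Collecting the sign flips along the way, the symbol is +1.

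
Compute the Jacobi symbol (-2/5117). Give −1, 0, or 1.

-1

First reduce: -2 ≡ 5115 (mod 5117).
Reciprocity: 5115 ≡ 3 and 5117 ≡ 1 (mod 4), so (5115/5117) = +(5117/5115).
Reduce top mod 5115: now compute (2/5115).
Pull out 2: since 5115 ≡ 3 (mod 8), (2/5115) = -1.
Reached (1/5115) = 1. Collecting the sign flips along the way, the symbol is -1.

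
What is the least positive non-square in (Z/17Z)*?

(2/17) = +1, so 2 is a residue.
(3/17) = −1, so 3 is the smallest positive non-residue mod 17.

3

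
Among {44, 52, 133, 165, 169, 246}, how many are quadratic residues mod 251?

2

(44/251) = -1 → non-residue.
(52/251) = +1 → QR.
(133/251) = -1 → non-residue.
(165/251) = -1 → non-residue.
(169/251) = +1 → QR.
(246/251) = -1 → non-residue.
Total quadratic residues among the 6: 2.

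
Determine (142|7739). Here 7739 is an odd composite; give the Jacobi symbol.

Pull out 2: since 7739 ≡ 3 (mod 8), (2/7739) = -1.
Reciprocity: 71 ≡ 3 and 7739 ≡ 3 (mod 4), so (71/7739) = −(7739/71).
Reduce top mod 71: now compute (0/71).
Top reduces to 0: gcd > 1, so the symbol is 0.

0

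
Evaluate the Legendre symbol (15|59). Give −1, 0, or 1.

Euler's criterion: (15/59) ≡ 15^29 (mod 59).
15^2 ≡ 48 (mod 59)
15^4 ≡ 3 (mod 59)
15^8 ≡ 9 (mod 59)
15^16 ≡ 22 (mod 59)
15^29 = 15^(16+8+4+1) ≡ 1 (mod 59).
Result is 1, so (15/59) = 1.

1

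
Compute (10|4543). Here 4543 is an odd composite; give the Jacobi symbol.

Pull out 2: since 4543 ≡ 7 (mod 8), (2/4543) = +1.
Reciprocity: 5 ≡ 1 and 4543 ≡ 3 (mod 4), so (5/4543) = +(4543/5).
Reduce top mod 5: now compute (3/5).
Reciprocity: 3 ≡ 3 and 5 ≡ 1 (mod 4), so (3/5) = +(5/3).
Reduce top mod 3: now compute (2/3).
Pull out 2: since 3 ≡ 3 (mod 8), (2/3) = -1.
Reached (1/3) = 1. Collecting the sign flips along the way, the symbol is -1.

-1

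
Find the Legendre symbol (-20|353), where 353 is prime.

-1

Euler's criterion: (-20/353) ≡ 333^176 (mod 353).
333^2 ≡ 47 (mod 353)
333^4 ≡ 91 (mod 353)
333^8 ≡ 162 (mod 353)
333^16 ≡ 122 (mod 353)
333^32 ≡ 58 (mod 353)
333^64 ≡ 187 (mod 353)
333^128 ≡ 22 (mod 353)
333^176 = 333^(128+32+16) ≡ 352 (mod 353).
Result is 352 ≡ −1, so (-20/353) = −1.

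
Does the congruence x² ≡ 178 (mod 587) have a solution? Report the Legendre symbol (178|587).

-1

Pull out 2: since 587 ≡ 3 (mod 8), (2/587) = -1.
Reciprocity: 89 ≡ 1 and 587 ≡ 3 (mod 4), so (89/587) = +(587/89).
Reduce top mod 89: now compute (53/89).
Reciprocity: 53 ≡ 1 and 89 ≡ 1 (mod 4), so (53/89) = +(89/53).
Reduce top mod 53: now compute (36/53).
Pull out 2^2: since 53 ≡ 5 (mod 8), (2/53) = -1, so (2/53)^2 = +1.
Reciprocity: 9 ≡ 1 and 53 ≡ 1 (mod 4), so (9/53) = +(53/9).
Reduce top mod 9: now compute (8/9).
Pull out 2^3: since 9 ≡ 1 (mod 8), (2/9) = +1, so (2/9)^3 = +1.
Reached (1/9) = 1. Collecting the sign flips along the way, the symbol is -1.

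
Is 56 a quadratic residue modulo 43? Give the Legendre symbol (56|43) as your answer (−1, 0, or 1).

First reduce: 56 ≡ 13 (mod 43).
Reciprocity: 13 ≡ 1 and 43 ≡ 3 (mod 4), so (13/43) = +(43/13).
Reduce top mod 13: now compute (4/13).
Pull out 2^2: since 13 ≡ 5 (mod 8), (2/13) = -1, so (2/13)^2 = +1.
Reached (1/13) = 1. Collecting the sign flips along the way, the symbol is +1.

1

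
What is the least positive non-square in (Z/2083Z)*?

2

(2/2083) = −1, so 2 is the smallest positive non-residue mod 2083.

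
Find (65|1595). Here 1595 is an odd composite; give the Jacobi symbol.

0

Reciprocity: 65 ≡ 1 and 1595 ≡ 3 (mod 4), so (65/1595) = +(1595/65).
Reduce top mod 65: now compute (35/65).
Reciprocity: 35 ≡ 3 and 65 ≡ 1 (mod 4), so (35/65) = +(65/35).
Reduce top mod 35: now compute (30/35).
Pull out 2: since 35 ≡ 3 (mod 8), (2/35) = -1.
Reciprocity: 15 ≡ 3 and 35 ≡ 3 (mod 4), so (15/35) = −(35/15).
Reduce top mod 15: now compute (5/15).
Reciprocity: 5 ≡ 1 and 15 ≡ 3 (mod 4), so (5/15) = +(15/5).
Reduce top mod 5: now compute (0/5).
Top reduces to 0: gcd > 1, so the symbol is 0.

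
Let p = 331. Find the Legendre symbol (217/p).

-1

Euler's criterion: (217/331) ≡ 217^165 (mod 331).
217^2 ≡ 87 (mod 331)
217^4 ≡ 287 (mod 331)
217^8 ≡ 281 (mod 331)
217^16 ≡ 183 (mod 331)
217^32 ≡ 58 (mod 331)
217^64 ≡ 54 (mod 331)
217^128 ≡ 268 (mod 331)
217^165 = 217^(128+32+4+1) ≡ 330 (mod 331).
Result is 330 ≡ −1, so (217/331) = −1.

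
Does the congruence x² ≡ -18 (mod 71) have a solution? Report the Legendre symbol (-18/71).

First reduce: -18 ≡ 53 (mod 71).
Reciprocity: 53 ≡ 1 and 71 ≡ 3 (mod 4), so (53/71) = +(71/53).
Reduce top mod 53: now compute (18/53).
Pull out 2: since 53 ≡ 5 (mod 8), (2/53) = -1.
Reciprocity: 9 ≡ 1 and 53 ≡ 1 (mod 4), so (9/53) = +(53/9).
Reduce top mod 9: now compute (8/9).
Pull out 2^3: since 9 ≡ 1 (mod 8), (2/9) = +1, so (2/9)^3 = +1.
Reached (1/9) = 1. Collecting the sign flips along the way, the symbol is -1.

-1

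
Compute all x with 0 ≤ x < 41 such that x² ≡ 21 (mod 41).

41 ≡ 1 (mod 4), so we find a root by search.
Trying successive values, 12² = 144 ≡ 21 (mod 41). The other root is 41 − 12 = 29.

12, 29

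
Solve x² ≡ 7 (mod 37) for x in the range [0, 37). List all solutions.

37 ≡ 1 (mod 4), so we find a root by search.
Trying successive values, 9² = 81 ≡ 7 (mod 37). The other root is 37 − 9 = 28.

9, 28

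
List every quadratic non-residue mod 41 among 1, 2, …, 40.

3,6,7,11,12,13,14,15,17,19,22,24,26,27,28,29,30,34,35,38

Square k = 1,…,20 (k and 41−k give the same square):
1²=1, 2²=4, 3²=9, 4²=16, 5²=25, 6²=36, 7²≡8, 8²≡23, 9²≡40, 10²≡18, 11²≡39, 12²≡21, 13²≡5, 14²≡32, 15²≡20, 16²≡10, 17²≡2, 18²≡37, 19²≡33, 20²≡31 (mod 41).
The residues are {1, 2, 4, 5, 8, 9, 10, 16, 18, 20, 21, 23, 25, 31, 32, 33, 36, 37, 39, 40}; the non-residues are the remaining 20 nonzero classes.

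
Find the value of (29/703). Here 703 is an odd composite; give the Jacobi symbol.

1

Reciprocity: 29 ≡ 1 and 703 ≡ 3 (mod 4), so (29/703) = +(703/29).
Reduce top mod 29: now compute (7/29).
Reciprocity: 7 ≡ 3 and 29 ≡ 1 (mod 4), so (7/29) = +(29/7).
Reduce top mod 7: now compute (1/7).
Reached (1/7) = 1. Collecting the sign flips along the way, the symbol is +1.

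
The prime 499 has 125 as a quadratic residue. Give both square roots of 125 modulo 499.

249, 250

Since 499 ≡ 3 (mod 4), a square root of 125 is 125^((499+1)/4) = 125^125 mod 499.
Repeated squaring: 125^2≡156, 125^4≡384, 125^8≡251, 125^16≡127, 125^32≡161, 125^64≡472 (mod 499).
125^125 = 125^(64+32+16+8+4+1) ≡ 249 (mod 499).
Check: 249² = 62001 ≡ 125 (mod 499). The two roots are 249 and 250.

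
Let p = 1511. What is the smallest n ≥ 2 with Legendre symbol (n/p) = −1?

(2/1511) = +1, so 2 is a residue.
(3/1511) = +1, so 3 is a residue.
(4/1511) = +1, so 4 is a residue.
(5/1511) = +1, so 5 is a residue.
(6/1511) = +1, so 6 is a residue.
(7/1511) = +1, so 7 is a residue.
(8/1511) = +1, so 8 is a residue.
(9/1511) = +1, so 9 is a residue.
(10/1511) = +1, so 10 is a residue.
(11/1511) = −1, so 11 is the smallest positive non-residue mod 1511.

11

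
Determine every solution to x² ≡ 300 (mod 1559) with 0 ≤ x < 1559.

Since 1559 ≡ 3 (mod 4), a square root of 300 is 300^((1559+1)/4) = 300^390 mod 1559.
Repeated squaring: 300^2≡1137, 300^4≡358, 300^8≡326, 300^16≡264, 300^32≡1100, 300^64≡216, 300^128≡1445, 300^256≡524 (mod 1559).
300^390 = 300^(256+128+4+2) ≡ 655 (mod 1559).
Check: 655² = 429025 ≡ 300 (mod 1559). The two roots are 655 and 904.

655, 904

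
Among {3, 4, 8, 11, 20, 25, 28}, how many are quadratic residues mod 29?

(3/29) = -1 → non-residue.
(4/29) = +1 → QR.
(8/29) = -1 → non-residue.
(11/29) = -1 → non-residue.
(20/29) = +1 → QR.
(25/29) = +1 → QR.
(28/29) = +1 → QR.
Total quadratic residues among the 7: 4.

4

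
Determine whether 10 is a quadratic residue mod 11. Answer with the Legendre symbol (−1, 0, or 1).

Pull out 2: since 11 ≡ 3 (mod 8), (2/11) = -1.
Reciprocity: 5 ≡ 1 and 11 ≡ 3 (mod 4), so (5/11) = +(11/5).
Reduce top mod 5: now compute (1/5).
Reached (1/5) = 1. Collecting the sign flips along the way, the symbol is -1.

-1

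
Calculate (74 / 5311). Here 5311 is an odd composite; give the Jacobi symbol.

-1

Pull out 2: since 5311 ≡ 7 (mod 8), (2/5311) = +1.
Reciprocity: 37 ≡ 1 and 5311 ≡ 3 (mod 4), so (37/5311) = +(5311/37).
Reduce top mod 37: now compute (20/37).
Pull out 2^2: since 37 ≡ 5 (mod 8), (2/37) = -1, so (2/37)^2 = +1.
Reciprocity: 5 ≡ 1 and 37 ≡ 1 (mod 4), so (5/37) = +(37/5).
Reduce top mod 5: now compute (2/5).
Pull out 2: since 5 ≡ 5 (mod 8), (2/5) = -1.
Reached (1/5) = 1. Collecting the sign flips along the way, the symbol is -1.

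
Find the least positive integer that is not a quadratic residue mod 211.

(2/211) = −1, so 2 is the smallest positive non-residue mod 211.

2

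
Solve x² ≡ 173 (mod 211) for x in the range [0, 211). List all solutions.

54, 157

Since 211 ≡ 3 (mod 4), a square root of 173 is 173^((211+1)/4) = 173^53 mod 211.
Repeated squaring: 173^2≡178, 173^4≡34, 173^8≡101, 173^16≡73, 173^32≡54 (mod 211).
173^53 = 173^(32+16+4+1) ≡ 54 (mod 211).
Check: 54² = 2916 ≡ 173 (mod 211). The two roots are 54 and 157.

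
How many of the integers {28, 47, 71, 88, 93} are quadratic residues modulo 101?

3

(28/101) = -1 → non-residue.
(47/101) = +1 → QR.
(71/101) = +1 → QR.
(88/101) = +1 → QR.
(93/101) = -1 → non-residue.
Total quadratic residues among the 5: 3.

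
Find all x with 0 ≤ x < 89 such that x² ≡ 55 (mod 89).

89 ≡ 1 (mod 4), so we find a root by search.
Trying successive values, 12² = 144 ≡ 55 (mod 89). The other root is 89 − 12 = 77.

12, 77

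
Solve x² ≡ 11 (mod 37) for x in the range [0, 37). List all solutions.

14, 23

37 ≡ 1 (mod 4), so we find a root by search.
Trying successive values, 14² = 196 ≡ 11 (mod 37). The other root is 37 − 14 = 23.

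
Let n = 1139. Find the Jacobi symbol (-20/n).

-1

First reduce: -20 ≡ 1119 (mod 1139).
Reciprocity: 1119 ≡ 3 and 1139 ≡ 3 (mod 4), so (1119/1139) = −(1139/1119).
Reduce top mod 1119: now compute (20/1119).
Pull out 2^2: since 1119 ≡ 7 (mod 8), (2/1119) = +1, so (2/1119)^2 = +1.
Reciprocity: 5 ≡ 1 and 1119 ≡ 3 (mod 4), so (5/1119) = +(1119/5).
Reduce top mod 5: now compute (4/5).
Pull out 2^2: since 5 ≡ 5 (mod 8), (2/5) = -1, so (2/5)^2 = +1.
Reached (1/5) = 1. Collecting the sign flips along the way, the symbol is -1.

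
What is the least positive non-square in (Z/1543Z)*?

(2/1543) = +1, so 2 is a residue.
(3/1543) = −1, so 3 is the smallest positive non-residue mod 1543.

3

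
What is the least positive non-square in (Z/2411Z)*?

2

(2/2411) = −1, so 2 is the smallest positive non-residue mod 2411.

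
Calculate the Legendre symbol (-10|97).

-1

Euler's criterion: (-10/97) ≡ 87^48 (mod 97).
87^2 ≡ 3 (mod 97)
87^4 ≡ 9 (mod 97)
87^8 ≡ 81 (mod 97)
87^16 ≡ 62 (mod 97)
87^32 ≡ 61 (mod 97)
87^48 = 87^(32+16) ≡ 96 (mod 97).
Result is 96 ≡ −1, so (-10/97) = −1.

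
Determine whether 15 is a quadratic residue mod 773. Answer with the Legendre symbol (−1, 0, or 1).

1

Euler's criterion: (15/773) ≡ 15^386 (mod 773).
15^2 ≡ 225 (mod 773)
15^4 ≡ 380 (mod 773)
15^8 ≡ 622 (mod 773)
15^16 ≡ 384 (mod 773)
15^32 ≡ 586 (mod 773)
15^64 ≡ 184 (mod 773)
15^128 ≡ 617 (mod 773)
15^256 ≡ 373 (mod 773)
15^386 = 15^(256+128+2) ≡ 1 (mod 773).
Result is 1, so (15/773) = 1.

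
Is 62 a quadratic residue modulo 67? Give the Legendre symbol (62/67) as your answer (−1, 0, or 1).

1

Pull out 2: since 67 ≡ 3 (mod 8), (2/67) = -1.
Reciprocity: 31 ≡ 3 and 67 ≡ 3 (mod 4), so (31/67) = −(67/31).
Reduce top mod 31: now compute (5/31).
Reciprocity: 5 ≡ 1 and 31 ≡ 3 (mod 4), so (5/31) = +(31/5).
Reduce top mod 5: now compute (1/5).
Reached (1/5) = 1. Collecting the sign flips along the way, the symbol is +1.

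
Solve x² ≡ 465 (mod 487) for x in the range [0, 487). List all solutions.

168, 319

Since 487 ≡ 3 (mod 4), a square root of 465 is 465^((487+1)/4) = 465^122 mod 487.
Repeated squaring: 465^2≡484, 465^4≡9, 465^8≡81, 465^16≡230, 465^32≡304, 465^64≡373 (mod 487).
465^122 = 465^(64+32+16+8+2) ≡ 168 (mod 487).
Check: 168² = 28224 ≡ 465 (mod 487). The two roots are 168 and 319.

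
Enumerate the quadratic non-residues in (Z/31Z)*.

Square k = 1,…,15 (k and 31−k give the same square):
1²=1, 2²=4, 3²=9, 4²=16, 5²=25, 6²≡5, 7²≡18, 8²≡2, 9²≡19, 10²≡7, 11²≡28, 12²≡20, 13²≡14, 14²≡10, 15²≡8 (mod 31).
The residues are {1, 2, 4, 5, 7, 8, 9, 10, 14, 16, 18, 19, 20, 25, 28}; the non-residues are the remaining 15 nonzero classes.

3, 6, 11, 12, 13, 15, 17, 21, 22, 23, 24, 26, 27, 29, 30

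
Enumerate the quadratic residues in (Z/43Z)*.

Square k = 1,…,21 (k and 43−k give the same square):
1²=1, 2²=4, 3²=9, 4²=16, 5²=25, 6²=36, 7²≡6, 8²≡21, 9²≡38, 10²≡14, 11²≡35, 12²≡15, 13²≡40, 14²≡24, 15²≡10, 16²≡41, 17²≡31, 18²≡23, 19²≡17, 20²≡13, 21²≡11 (mod 43).
So the quadratic residues mod 43 are {1, 4, 6, 9, 10, 11, 13, 14, 15, 16, 17, 21, 23, 24, 25, 31, 35, 36, 38, 40, 41}.

1 4 6 9 10 11 13 14 15 16 17 21 23 24 25 31 35 36 38 40 41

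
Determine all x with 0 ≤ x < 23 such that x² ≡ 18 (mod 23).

8, 15

Since 23 ≡ 3 (mod 4), a square root of 18 is 18^((23+1)/4) = 18^6 mod 23.
Repeated squaring: 18^2≡2, 18^4≡4 (mod 23).
18^6 = 18^(4+2) ≡ 8 (mod 23).
Check: 8² = 64 ≡ 18 (mod 23). The two roots are 8 and 15.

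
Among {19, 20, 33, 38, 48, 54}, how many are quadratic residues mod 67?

3

(19/67) = +1 → QR.
(20/67) = -1 → non-residue.
(33/67) = +1 → QR.
(38/67) = -1 → non-residue.
(48/67) = -1 → non-residue.
(54/67) = +1 → QR.
Total quadratic residues among the 6: 3.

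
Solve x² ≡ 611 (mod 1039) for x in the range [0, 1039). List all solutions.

421, 618

Since 1039 ≡ 3 (mod 4), a square root of 611 is 611^((1039+1)/4) = 611^260 mod 1039.
Repeated squaring: 611^2≡320, 611^4≡578, 611^8≡565, 611^16≡252, 611^32≡125, 611^64≡40, 611^128≡561, 611^256≡943 (mod 1039).
611^260 = 611^(256+4) ≡ 618 (mod 1039).
Check: 618² = 381924 ≡ 611 (mod 1039). The two roots are 421 and 618.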